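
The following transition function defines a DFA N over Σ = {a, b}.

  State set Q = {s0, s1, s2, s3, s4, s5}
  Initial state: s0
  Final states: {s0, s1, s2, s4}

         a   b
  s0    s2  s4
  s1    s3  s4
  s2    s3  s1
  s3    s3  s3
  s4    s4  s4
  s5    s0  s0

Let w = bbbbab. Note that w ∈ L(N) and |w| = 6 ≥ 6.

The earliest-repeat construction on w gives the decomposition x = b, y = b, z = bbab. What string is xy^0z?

bbbab

xy⁰z = xz = b·bbab = bbbab.
Reading y = b takes N from s4 back to s4, so after x the machine is still in s4, and z then leads to the accepting state s4. Hence bbbab ∈ L(N).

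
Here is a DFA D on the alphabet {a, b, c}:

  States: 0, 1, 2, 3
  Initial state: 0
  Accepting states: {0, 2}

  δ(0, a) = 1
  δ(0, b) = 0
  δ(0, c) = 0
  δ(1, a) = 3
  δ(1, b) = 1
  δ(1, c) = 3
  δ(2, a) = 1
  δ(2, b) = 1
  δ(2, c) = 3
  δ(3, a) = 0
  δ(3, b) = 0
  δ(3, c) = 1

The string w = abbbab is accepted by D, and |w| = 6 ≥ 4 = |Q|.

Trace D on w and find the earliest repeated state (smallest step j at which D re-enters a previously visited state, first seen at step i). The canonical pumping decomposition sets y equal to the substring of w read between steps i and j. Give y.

b

State sequence: 0 -a-> 1 -b-> 1 -b-> 1 -b-> 1 -a-> 3 -b-> 0
First repeat at step 2: 1 was already visited.

So i = 1, j = 2, giving x = w[0:1] = a, y = w[1:2] = b, z = w[2:6] = bbab.
Check: |xy| = 2 ≤ 4 and |y| = 1 ≥ 1. Reading y takes D from 1 back to 1, so every xyⁱz is accepted.
Since D has 4 states, any run of length ≥ 4 visits 4+1 states, so by pigeonhole some state repeats within the first 4 steps — that repeat gives the pumpable loop.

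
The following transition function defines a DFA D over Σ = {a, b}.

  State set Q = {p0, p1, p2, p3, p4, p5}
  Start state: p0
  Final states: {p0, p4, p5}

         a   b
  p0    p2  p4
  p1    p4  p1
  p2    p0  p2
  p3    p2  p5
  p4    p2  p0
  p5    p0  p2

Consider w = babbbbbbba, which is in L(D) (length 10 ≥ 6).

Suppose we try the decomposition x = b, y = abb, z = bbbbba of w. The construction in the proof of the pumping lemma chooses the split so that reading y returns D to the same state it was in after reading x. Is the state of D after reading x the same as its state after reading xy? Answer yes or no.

Run of D on the first 4 characters of w = b a b b:
  step 0: p0  (start)
  step 1: p4  (read b: p0→p4)
  step 2: p2  (read a: p4→p2)
  step 3: p2  (read b: p2→p2)
  step 4: p2  (read b: p2→p2)

After x (step 1): p4. After xy (step 4): p2.
They differ (p4 ≠ p2), so y is not a cycle from the state after x; this split is not the one the pumping-lemma construction produces, and pumping y need not keep the string in L(D).

no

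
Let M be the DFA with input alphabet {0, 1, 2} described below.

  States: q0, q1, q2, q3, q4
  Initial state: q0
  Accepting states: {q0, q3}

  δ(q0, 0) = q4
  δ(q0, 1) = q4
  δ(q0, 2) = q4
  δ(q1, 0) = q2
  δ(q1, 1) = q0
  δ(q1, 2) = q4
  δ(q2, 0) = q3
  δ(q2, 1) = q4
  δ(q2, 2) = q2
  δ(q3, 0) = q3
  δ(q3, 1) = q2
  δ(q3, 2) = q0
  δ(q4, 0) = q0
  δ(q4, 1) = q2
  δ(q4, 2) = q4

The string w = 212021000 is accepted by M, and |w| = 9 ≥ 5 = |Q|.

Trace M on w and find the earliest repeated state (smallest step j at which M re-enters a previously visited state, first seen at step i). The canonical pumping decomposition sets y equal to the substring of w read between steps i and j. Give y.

2

State sequence: q0 -2-> q4 -1-> q2 -2-> q2 -0-> q3 -2-> q0 -1-> q4 -0-> q0 -0-> q4 -0-> q0
First repeat at step 3: q2 was already visited.

So i = 2, j = 3, giving x = w[0:2] = 21, y = w[2:3] = 2, z = w[3:9] = 021000.
Check: |xy| = 3 ≤ 5 and |y| = 1 ≥ 1. Reading y takes M from q2 back to q2, so every xyⁱz is accepted.
Pumping length from the standard proof: p = 5 (the number of states). The repeated state found above gives |xy| = j ≤ 5 and |y| = j − i ≥ 1.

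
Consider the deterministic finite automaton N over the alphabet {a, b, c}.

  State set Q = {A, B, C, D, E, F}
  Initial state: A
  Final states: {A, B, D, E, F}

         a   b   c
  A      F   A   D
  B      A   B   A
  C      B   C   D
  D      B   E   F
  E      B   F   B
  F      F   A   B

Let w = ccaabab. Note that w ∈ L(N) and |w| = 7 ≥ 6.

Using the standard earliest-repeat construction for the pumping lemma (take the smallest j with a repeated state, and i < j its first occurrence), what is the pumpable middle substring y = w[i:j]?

Run of N on w = c c a a b a b:
  step 0: A  (start)
  step 1: D  (read c: A→D)
  step 2: F  (read c: D→F)
  step 3: F  (read a: F→F)   ← first repeat (F seen earlier)
  step 4: F  (read a: F→F)
  step 5: A  (read b: F→A)
  step 6: F  (read a: A→F)
  step 7: A  (read b: F→A)

So i = 2, j = 3, giving x = w[0:2] = cc, y = w[2:3] = a, z = w[3:7] = abab.
Check: |xy| = 3 ≤ 6 and |y| = 1 ≥ 1. Reading y takes N from F back to F, so every xyⁱz is accepted.

a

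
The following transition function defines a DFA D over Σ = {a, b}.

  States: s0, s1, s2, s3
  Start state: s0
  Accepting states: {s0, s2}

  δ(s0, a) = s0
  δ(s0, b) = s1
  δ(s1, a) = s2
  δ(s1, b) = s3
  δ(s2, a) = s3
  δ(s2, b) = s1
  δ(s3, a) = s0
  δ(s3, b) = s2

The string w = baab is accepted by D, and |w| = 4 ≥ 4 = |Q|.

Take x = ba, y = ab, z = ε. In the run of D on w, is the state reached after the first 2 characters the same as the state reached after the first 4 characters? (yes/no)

State sequence: s0 -b-> s1 -a-> s2 -a-> s3 -b-> s2

After x (step 2): s2. After xy (step 4): s2.
They match, so y = ab drives D around a cycle from s2 back to itself; pumping y any number of times keeps D in s2 before reading z, and xyⁱz ∈ L(D) for every i ≥ 0.

yes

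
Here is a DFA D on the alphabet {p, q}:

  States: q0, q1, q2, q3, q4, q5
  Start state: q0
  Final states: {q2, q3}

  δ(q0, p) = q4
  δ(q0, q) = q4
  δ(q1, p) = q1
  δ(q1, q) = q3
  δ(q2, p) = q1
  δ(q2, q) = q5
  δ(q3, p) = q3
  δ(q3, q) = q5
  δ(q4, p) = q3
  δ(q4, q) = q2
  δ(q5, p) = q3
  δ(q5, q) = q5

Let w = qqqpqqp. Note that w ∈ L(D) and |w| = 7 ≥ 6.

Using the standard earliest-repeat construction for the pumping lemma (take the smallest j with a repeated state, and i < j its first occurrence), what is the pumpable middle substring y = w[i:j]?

pq

State sequence: q0 -q-> q4 -q-> q2 -q-> q5 -p-> q3 -q-> q5 -q-> q5 -p-> q3
First repeat at step 5: q5 was already visited.

So i = 3, j = 5, giving x = w[0:3] = qqq, y = w[3:5] = pq, z = w[5:7] = qp.
Check: |xy| = 5 ≤ 6 and |y| = 2 ≥ 1. Reading y takes D from q5 back to q5, so every xyⁱz is accepted.
Pumping length from the standard proof: p = 6 (the number of states). The repeated state found above gives |xy| = j ≤ 6 and |y| = j − i ≥ 1.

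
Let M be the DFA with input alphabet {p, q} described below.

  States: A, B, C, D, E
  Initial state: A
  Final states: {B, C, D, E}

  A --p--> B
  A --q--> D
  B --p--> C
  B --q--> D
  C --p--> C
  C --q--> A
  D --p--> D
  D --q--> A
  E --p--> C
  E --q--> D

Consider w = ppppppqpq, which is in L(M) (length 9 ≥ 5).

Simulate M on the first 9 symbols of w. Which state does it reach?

D

State sequence: A -p-> B -p-> C -p-> C -p-> C -p-> C -p-> C -q-> A -p-> B -q-> D

After reading 9 characters, M is in state D.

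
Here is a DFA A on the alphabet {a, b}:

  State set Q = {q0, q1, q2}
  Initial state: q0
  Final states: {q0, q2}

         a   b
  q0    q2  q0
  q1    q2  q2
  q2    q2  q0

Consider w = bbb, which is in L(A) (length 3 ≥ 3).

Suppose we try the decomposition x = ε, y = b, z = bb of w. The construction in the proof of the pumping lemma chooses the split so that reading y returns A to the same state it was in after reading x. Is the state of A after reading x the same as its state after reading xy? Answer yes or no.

Run of A on the first 1 characters of w = b:
  step 0: q0  (start)
  step 1: q0  (read b: q0→q0)

After x (step 0): q0. After xy (step 1): q0.
They match, so y = b drives A around a cycle from q0 back to itself; pumping y any number of times keeps A in q0 before reading z, and xyⁱz ∈ L(A) for every i ≥ 0.

yes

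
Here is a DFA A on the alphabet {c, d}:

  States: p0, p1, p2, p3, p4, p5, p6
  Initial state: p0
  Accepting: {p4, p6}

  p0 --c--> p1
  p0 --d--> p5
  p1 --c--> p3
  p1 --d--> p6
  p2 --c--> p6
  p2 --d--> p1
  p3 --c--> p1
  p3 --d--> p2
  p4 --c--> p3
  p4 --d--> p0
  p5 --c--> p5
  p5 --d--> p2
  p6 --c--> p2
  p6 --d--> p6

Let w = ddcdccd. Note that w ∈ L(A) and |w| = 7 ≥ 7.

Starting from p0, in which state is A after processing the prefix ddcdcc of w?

p6

State sequence: p0 -d-> p5 -d-> p2 -c-> p6 -d-> p6 -c-> p2 -c-> p6

After reading 6 characters, A is in state p6.
(This kind of state-tracing is the core of the pumping-lemma construction: with 7 states, pigeonhole forces a repeat within the first 7 steps.)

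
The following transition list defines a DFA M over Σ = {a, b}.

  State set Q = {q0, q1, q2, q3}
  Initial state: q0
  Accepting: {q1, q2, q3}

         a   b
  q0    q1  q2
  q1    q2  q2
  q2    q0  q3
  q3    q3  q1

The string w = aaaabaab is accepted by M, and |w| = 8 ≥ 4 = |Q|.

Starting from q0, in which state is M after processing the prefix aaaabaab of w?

q2

State sequence: q0 -a-> q1 -a-> q2 -a-> q0 -a-> q1 -b-> q2 -a-> q0 -a-> q1 -b-> q2

After reading 8 characters, M is in state q2.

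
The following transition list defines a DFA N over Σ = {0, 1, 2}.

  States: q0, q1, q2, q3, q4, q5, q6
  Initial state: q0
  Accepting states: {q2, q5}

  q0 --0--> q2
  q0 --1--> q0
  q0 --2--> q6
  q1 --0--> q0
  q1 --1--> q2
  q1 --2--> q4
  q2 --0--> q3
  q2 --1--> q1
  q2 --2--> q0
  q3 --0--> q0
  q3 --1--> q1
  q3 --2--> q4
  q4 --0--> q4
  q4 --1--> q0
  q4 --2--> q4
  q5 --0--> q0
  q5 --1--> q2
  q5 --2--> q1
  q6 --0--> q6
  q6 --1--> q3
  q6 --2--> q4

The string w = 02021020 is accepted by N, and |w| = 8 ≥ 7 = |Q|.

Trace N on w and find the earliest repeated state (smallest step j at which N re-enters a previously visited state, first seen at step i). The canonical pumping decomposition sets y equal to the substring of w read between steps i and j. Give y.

02

Run of N on w = 0 2 0 2 1 0 2 0:
  step 0: q0  (start)
  step 1: q2  (read 0: q0→q2)
  step 2: q0  (read 2: q2→q0)   ← first repeat (q0 seen earlier)
  step 3: q2  (read 0: q0→q2)
  step 4: q0  (read 2: q2→q0)
  step 5: q0  (read 1: q0→q0)
  step 6: q2  (read 0: q0→q2)
  step 7: q0  (read 2: q2→q0)
  step 8: q2  (read 0: q0→q2)

So i = 0, j = 2, giving x = w[0:0] = ε, y = w[0:2] = 02, z = w[2:8] = 021020.
Check: |xy| = 2 ≤ 7 and |y| = 2 ≥ 1. Reading y takes N from q0 back to q0, so every xyⁱz is accepted.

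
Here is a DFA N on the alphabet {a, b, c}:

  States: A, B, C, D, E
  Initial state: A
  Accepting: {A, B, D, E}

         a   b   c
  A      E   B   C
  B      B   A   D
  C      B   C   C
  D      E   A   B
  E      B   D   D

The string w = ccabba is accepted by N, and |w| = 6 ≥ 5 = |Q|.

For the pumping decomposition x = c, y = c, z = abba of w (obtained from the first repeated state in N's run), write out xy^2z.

xy^2z = c·c·c·abba = cccabba.
Reading y = c takes N from C back to C, so after x·y·y the machine is still in C, and z then leads to the accepting state B. Hence cccabba ∈ L(N).

cccabba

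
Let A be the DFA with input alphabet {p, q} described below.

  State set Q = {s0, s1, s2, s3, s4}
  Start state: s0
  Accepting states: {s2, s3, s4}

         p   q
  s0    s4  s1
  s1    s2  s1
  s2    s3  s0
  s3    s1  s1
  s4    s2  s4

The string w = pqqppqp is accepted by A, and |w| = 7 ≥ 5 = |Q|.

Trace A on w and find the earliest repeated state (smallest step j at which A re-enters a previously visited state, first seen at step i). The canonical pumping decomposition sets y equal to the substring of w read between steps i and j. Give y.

Run of A on w = p q q p p q p:
  step 0: s0  (start)
  step 1: s4  (read p: s0→s4)
  step 2: s4  (read q: s4→s4)   ← first repeat (s4 seen earlier)
  step 3: s4  (read q: s4→s4)
  step 4: s2  (read p: s4→s2)
  step 5: s3  (read p: s2→s3)
  step 6: s1  (read q: s3→s1)
  step 7: s2  (read p: s1→s2)

So i = 1, j = 2, giving x = w[0:1] = p, y = w[1:2] = q, z = w[2:7] = qppqp.
Check: |xy| = 2 ≤ 5 and |y| = 1 ≥ 1. Reading y takes A from s4 back to s4, so every xyⁱz is accepted.

q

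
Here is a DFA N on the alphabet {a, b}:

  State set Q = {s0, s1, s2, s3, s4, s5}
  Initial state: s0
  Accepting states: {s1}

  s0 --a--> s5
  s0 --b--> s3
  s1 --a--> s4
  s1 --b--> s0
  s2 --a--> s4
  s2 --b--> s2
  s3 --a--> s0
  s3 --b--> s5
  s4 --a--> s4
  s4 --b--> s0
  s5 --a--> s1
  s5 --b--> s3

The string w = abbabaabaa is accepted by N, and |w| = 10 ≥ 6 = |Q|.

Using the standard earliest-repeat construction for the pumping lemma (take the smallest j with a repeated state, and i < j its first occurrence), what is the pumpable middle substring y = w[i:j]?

bb

Run of N on w = a b b a b a a b a a:
  step 0: s0  (start)
  step 1: s5  (read a: s0→s5)
  step 2: s3  (read b: s5→s3)
  step 3: s5  (read b: s3→s5)   ← first repeat (s5 seen earlier)
  step 4: s1  (read a: s5→s1)
  step 5: s0  (read b: s1→s0)
  step 6: s5  (read a: s0→s5)
  step 7: s1  (read a: s5→s1)
  step 8: s0  (read b: s1→s0)
  step 9: s5  (read a: s0→s5)
  step 10: s1  (read a: s5→s1)

So i = 1, j = 3, giving x = w[0:1] = a, y = w[1:3] = bb, z = w[3:10] = abaabaa.
Check: |xy| = 3 ≤ 6 and |y| = 2 ≥ 1. Reading y takes N from s5 back to s5, so every xyⁱz is accepted.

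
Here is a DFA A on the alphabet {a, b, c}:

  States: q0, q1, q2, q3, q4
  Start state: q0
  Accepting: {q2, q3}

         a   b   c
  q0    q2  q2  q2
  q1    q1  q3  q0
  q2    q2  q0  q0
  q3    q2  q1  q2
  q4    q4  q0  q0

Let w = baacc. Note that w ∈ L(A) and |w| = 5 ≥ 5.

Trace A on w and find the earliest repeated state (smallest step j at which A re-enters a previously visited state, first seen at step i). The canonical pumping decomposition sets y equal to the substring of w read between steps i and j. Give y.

Run of A on w = b a a c c:
  step 0: q0  (start)
  step 1: q2  (read b: q0→q2)
  step 2: q2  (read a: q2→q2)   ← first repeat (q2 seen earlier)
  step 3: q2  (read a: q2→q2)
  step 4: q0  (read c: q2→q0)
  step 5: q2  (read c: q0→q2)

So i = 1, j = 2, giving x = w[0:1] = b, y = w[1:2] = a, z = w[2:5] = acc.
Check: |xy| = 2 ≤ 5 and |y| = 1 ≥ 1. Reading y takes A from q2 back to q2, so every xyⁱz is accepted.
Pumping length from the standard proof: p = 5 (the number of states). The repeated state found above gives |xy| = j ≤ 5 and |y| = j − i ≥ 1.

a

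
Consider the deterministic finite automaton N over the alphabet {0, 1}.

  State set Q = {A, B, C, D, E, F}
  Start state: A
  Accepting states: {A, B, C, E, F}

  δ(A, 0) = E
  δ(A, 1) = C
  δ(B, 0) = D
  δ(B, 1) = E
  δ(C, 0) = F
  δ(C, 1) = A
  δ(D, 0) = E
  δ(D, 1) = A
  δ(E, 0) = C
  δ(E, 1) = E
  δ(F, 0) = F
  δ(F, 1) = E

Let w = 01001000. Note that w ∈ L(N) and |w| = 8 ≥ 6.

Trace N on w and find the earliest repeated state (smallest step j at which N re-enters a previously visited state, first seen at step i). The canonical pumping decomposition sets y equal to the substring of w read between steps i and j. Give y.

1

State sequence: A -0-> E -1-> E -0-> C -0-> F -1-> E -0-> C -0-> F -0-> F
First repeat at step 2: E was already visited.

So i = 1, j = 2, giving x = w[0:1] = 0, y = w[1:2] = 1, z = w[2:8] = 001000.
Check: |xy| = 2 ≤ 6 and |y| = 1 ≥ 1. Reading y takes N from E back to E, so every xyⁱz is accepted.
The DFA has 6 states, so the proof of the pumping lemma guarantees a repeated state among the first 6+1 visited; the segment between the two visits is the pumpable y.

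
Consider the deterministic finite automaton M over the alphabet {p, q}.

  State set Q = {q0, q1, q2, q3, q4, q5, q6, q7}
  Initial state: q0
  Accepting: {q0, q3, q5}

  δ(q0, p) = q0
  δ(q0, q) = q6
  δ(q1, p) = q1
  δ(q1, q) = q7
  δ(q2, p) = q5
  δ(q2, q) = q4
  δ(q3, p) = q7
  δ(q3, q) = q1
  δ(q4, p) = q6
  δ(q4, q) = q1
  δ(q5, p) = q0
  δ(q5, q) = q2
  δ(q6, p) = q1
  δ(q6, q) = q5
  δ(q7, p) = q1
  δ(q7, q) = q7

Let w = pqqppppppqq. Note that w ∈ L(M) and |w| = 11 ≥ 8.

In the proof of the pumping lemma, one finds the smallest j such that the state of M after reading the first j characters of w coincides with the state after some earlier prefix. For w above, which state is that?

q0

Run of M on w = p q q p p p p p p q q:
  step 0: q0  (start)
  step 1: q0  (read p: q0→q0)   ← first repeat (q0 seen earlier)
  step 2: q6  (read q: q0→q6)
  step 3: q5  (read q: q6→q5)
  step 4: q0  (read p: q5→q0)
  step 5: q0  (read p: q0→q0)
  step 6: q0  (read p: q0→q0)
  step 7: q0  (read p: q0→q0)
  step 8: q0  (read p: q0→q0)
  step 9: q0  (read p: q0→q0)
  step 10: q6  (read q: q0→q6)
  step 11: q5  (read q: q6→q5)

The earliest repeat is at step j = 1: M is in q0, which it already visited at step i = 0.
Pumping length from the standard proof: p = 8 (the number of states). The repeated state found above gives |xy| = j ≤ 8 and |y| = j − i ≥ 1.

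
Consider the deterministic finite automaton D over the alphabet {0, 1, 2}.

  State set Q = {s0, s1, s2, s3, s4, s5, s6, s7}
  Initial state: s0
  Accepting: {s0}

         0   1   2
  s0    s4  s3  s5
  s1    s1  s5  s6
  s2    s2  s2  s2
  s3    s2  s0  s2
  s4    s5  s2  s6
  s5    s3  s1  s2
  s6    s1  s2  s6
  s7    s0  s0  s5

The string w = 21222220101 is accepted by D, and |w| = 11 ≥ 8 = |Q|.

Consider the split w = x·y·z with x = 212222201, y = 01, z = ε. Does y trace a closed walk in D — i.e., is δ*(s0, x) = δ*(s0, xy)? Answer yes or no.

no

State sequence: s0 -2-> s5 -1-> s1 -2-> s6 -2-> s6 -2-> s6 -2-> s6 -2-> s6 -0-> s1 -1-> s5 -0-> s3 -1-> s0

After x (step 9): s5. After xy (step 11): s0.
They differ (s5 ≠ s0), so y is not a cycle from the state after x; this split is not the one the pumping-lemma construction produces, and pumping y need not keep the string in L(D).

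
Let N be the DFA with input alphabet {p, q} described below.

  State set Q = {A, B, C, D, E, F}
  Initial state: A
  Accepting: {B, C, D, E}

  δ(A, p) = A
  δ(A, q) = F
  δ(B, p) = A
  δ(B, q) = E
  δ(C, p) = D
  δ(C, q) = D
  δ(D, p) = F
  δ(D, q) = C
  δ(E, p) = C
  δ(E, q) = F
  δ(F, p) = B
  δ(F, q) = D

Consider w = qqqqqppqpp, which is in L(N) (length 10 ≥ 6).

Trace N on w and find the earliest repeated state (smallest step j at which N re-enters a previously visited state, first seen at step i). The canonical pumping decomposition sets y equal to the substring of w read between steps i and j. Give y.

Run of N on w = q q q q q p p q p p:
  step 0: A  (start)
  step 1: F  (read q: A→F)
  step 2: D  (read q: F→D)
  step 3: C  (read q: D→C)
  step 4: D  (read q: C→D)   ← first repeat (D seen earlier)
  step 5: C  (read q: D→C)
  step 6: D  (read p: C→D)
  step 7: F  (read p: D→F)
  step 8: D  (read q: F→D)
  step 9: F  (read p: D→F)
  step 10: B  (read p: F→B)

So i = 2, j = 4, giving x = w[0:2] = qq, y = w[2:4] = qq, z = w[4:10] = qppqpp.
Check: |xy| = 4 ≤ 6 and |y| = 2 ≥ 1. Reading y takes N from D back to D, so every xyⁱz is accepted.

qq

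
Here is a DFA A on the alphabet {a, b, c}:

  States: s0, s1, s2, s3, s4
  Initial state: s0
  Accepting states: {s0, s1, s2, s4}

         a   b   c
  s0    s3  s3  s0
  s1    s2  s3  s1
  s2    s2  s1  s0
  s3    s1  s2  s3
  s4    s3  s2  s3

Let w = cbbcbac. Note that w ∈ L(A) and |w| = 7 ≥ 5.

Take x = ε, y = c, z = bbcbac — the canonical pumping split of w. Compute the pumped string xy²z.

ccbbcbac

xy^2z = ε·c·c·bbcbac = ccbbcbac.
Reading y = c takes A from s0 back to s0, so after x·y·y the machine is still in s0, and z then leads to the accepting state s1. Hence ccbbcbac ∈ L(A).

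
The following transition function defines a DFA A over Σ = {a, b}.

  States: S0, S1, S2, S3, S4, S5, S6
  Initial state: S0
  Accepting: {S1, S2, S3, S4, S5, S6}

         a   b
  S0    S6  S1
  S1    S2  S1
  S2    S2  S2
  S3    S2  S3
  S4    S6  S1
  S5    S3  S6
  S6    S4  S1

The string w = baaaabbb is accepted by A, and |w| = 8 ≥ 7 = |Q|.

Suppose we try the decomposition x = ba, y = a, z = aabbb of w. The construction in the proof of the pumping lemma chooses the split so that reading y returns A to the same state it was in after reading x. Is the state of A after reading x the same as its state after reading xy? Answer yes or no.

yes

State sequence: S0 -b-> S1 -a-> S2 -a-> S2

After x (step 2): S2. After xy (step 3): S2.
They match, so y = a drives A around a cycle from S2 back to itself; pumping y any number of times keeps A in S2 before reading z, and xyⁱz ∈ L(A) for every i ≥ 0.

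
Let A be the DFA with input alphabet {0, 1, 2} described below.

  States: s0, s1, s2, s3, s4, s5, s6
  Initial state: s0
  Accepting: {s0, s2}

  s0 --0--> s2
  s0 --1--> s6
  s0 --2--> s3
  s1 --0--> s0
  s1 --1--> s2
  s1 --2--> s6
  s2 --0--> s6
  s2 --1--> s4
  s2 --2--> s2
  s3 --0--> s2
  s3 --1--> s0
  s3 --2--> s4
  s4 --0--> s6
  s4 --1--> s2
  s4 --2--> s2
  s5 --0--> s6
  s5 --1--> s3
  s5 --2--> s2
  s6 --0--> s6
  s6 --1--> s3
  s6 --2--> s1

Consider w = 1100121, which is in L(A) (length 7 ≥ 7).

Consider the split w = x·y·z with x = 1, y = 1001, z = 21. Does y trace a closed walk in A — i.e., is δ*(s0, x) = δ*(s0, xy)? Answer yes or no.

State sequence: s0 -1-> s6 -1-> s3 -0-> s2 -0-> s6 -1-> s3

After x (step 1): s6. After xy (step 5): s3.
They differ (s6 ≠ s3), so y is not a cycle from the state after x; this split is not the one the pumping-lemma construction produces, and pumping y need not keep the string in L(A).

no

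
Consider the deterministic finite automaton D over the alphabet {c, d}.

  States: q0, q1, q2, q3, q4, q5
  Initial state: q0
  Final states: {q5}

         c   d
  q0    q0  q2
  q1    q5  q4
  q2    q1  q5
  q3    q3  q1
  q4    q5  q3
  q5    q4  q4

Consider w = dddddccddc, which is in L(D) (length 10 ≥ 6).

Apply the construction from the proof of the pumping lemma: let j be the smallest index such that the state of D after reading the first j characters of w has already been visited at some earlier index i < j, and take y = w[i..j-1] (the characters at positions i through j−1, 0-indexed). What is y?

dddc

State sequence: q0 -d-> q2 -d-> q5 -d-> q4 -d-> q3 -d-> q1 -c-> q5 -c-> q4 -d-> q3 -d-> q1 -c-> q5
First repeat at step 6: q5 was already visited.

So i = 2, j = 6, giving x = w[0:2] = dd, y = w[2:6] = dddc, z = w[6:10] = cddc.
Check: |xy| = 6 ≤ 6 and |y| = 4 ≥ 1. Reading y takes D from q5 back to q5, so every xyⁱz is accepted.
Pumping length from the standard proof: p = 6 (the number of states). The repeated state found above gives |xy| = j ≤ 6 and |y| = j − i ≥ 1.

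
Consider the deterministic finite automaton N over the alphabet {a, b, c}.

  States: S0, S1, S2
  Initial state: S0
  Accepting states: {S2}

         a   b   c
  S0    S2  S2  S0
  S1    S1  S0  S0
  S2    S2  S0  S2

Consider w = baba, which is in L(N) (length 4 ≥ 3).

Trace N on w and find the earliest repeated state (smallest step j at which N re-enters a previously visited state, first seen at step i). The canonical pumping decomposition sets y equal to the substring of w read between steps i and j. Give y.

a

Run of N on w = b a b a:
  step 0: S0  (start)
  step 1: S2  (read b: S0→S2)
  step 2: S2  (read a: S2→S2)   ← first repeat (S2 seen earlier)
  step 3: S0  (read b: S2→S0)
  step 4: S2  (read a: S0→S2)

So i = 1, j = 2, giving x = w[0:1] = b, y = w[1:2] = a, z = w[2:4] = ba.
Check: |xy| = 2 ≤ 3 and |y| = 1 ≥ 1. Reading y takes N from S2 back to S2, so every xyⁱz is accepted.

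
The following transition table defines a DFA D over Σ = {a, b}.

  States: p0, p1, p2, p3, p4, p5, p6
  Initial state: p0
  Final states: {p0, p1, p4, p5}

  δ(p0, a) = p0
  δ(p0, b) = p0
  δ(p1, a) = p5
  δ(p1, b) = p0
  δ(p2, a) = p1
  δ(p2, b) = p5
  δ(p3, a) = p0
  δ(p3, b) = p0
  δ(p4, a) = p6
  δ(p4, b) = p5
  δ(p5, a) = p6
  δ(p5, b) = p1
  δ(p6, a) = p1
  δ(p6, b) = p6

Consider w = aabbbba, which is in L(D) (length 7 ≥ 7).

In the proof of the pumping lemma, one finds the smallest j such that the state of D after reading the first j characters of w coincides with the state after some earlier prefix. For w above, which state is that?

Run of D on w = a a b b b b a:
  step 0: p0  (start)
  step 1: p0  (read a: p0→p0)   ← first repeat (p0 seen earlier)
  step 2: p0  (read a: p0→p0)
  step 3: p0  (read b: p0→p0)
  step 4: p0  (read b: p0→p0)
  step 5: p0  (read b: p0→p0)
  step 6: p0  (read b: p0→p0)
  step 7: p0  (read a: p0→p0)

The earliest repeat is at step j = 1: D is in p0, which it already visited at step i = 0.
With |Q| = 7, pigeonhole forces a state repeat no later than step 7; the substring read between the first and second visits to that state can be pumped.

p0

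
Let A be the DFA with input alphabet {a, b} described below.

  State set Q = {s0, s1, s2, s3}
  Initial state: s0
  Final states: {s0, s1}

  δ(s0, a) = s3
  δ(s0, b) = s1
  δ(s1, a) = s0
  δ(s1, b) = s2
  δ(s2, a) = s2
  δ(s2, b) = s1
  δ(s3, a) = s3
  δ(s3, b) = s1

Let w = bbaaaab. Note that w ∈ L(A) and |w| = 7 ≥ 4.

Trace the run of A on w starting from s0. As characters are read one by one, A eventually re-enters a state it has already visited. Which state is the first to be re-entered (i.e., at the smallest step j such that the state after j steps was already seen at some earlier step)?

Run of A on w = b b a a a a b:
  step 0: s0  (start)
  step 1: s1  (read b: s0→s1)
  step 2: s2  (read b: s1→s2)
  step 3: s2  (read a: s2→s2)   ← first repeat (s2 seen earlier)
  step 4: s2  (read a: s2→s2)
  step 5: s2  (read a: s2→s2)
  step 6: s2  (read a: s2→s2)
  step 7: s1  (read b: s2→s1)

The earliest repeat is at step j = 3: A is in s2, which it already visited at step i = 2.
Since A has 4 states, any run of length ≥ 4 visits 4+1 states, so by pigeonhole some state repeats within the first 4 steps — that repeat gives the pumpable loop.

s2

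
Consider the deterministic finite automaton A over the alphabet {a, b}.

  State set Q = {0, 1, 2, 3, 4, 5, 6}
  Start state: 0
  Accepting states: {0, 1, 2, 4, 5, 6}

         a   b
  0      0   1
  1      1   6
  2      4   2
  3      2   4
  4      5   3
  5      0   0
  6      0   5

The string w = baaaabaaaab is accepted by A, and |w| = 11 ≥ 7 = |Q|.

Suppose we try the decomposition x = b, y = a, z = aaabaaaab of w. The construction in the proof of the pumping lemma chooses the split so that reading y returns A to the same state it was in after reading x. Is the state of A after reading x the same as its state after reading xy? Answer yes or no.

State sequence: 0 -b-> 1 -a-> 1

After x (step 1): 1. After xy (step 2): 1.
They match, so y = a drives A around a cycle from 1 back to itself; pumping y any number of times keeps A in 1 before reading z, and xyⁱz ∈ L(A) for every i ≥ 0.

yes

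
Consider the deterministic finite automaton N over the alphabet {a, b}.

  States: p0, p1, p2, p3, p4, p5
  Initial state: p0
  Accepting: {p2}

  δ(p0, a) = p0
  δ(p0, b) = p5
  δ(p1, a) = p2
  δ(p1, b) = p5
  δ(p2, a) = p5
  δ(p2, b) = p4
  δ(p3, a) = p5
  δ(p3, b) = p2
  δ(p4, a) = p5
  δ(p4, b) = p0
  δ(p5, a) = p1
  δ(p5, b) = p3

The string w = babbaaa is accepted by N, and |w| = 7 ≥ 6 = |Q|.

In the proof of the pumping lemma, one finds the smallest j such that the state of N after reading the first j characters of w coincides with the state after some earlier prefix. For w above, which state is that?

Run of N on w = b a b b a a a:
  step 0: p0  (start)
  step 1: p5  (read b: p0→p5)
  step 2: p1  (read a: p5→p1)
  step 3: p5  (read b: p1→p5)   ← first repeat (p5 seen earlier)
  step 4: p3  (read b: p5→p3)
  step 5: p5  (read a: p3→p5)
  step 6: p1  (read a: p5→p1)
  step 7: p2  (read a: p1→p2)

The earliest repeat is at step j = 3: N is in p5, which it already visited at step i = 1.
Pumping length from the standard proof: p = 6 (the number of states). The repeated state found above gives |xy| = j ≤ 6 and |y| = j − i ≥ 1.

p5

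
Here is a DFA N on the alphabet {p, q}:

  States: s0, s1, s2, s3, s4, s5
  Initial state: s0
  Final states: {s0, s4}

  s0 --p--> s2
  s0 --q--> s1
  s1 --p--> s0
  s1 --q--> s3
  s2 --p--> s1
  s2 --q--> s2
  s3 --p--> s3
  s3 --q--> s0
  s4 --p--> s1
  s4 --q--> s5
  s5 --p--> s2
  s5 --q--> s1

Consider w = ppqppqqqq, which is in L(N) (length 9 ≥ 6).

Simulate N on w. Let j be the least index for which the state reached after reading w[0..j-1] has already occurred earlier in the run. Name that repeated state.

s3

State sequence: s0 -p-> s2 -p-> s1 -q-> s3 -p-> s3 -p-> s3 -q-> s0 -q-> s1 -q-> s3 -q-> s0
First repeat at step 4: s3 was already visited.

The earliest repeat is at step j = 4: N is in s3, which it already visited at step i = 3.
Since N has 6 states, any run of length ≥ 6 visits 6+1 states, so by pigeonhole some state repeats within the first 6 steps — that repeat gives the pumpable loop.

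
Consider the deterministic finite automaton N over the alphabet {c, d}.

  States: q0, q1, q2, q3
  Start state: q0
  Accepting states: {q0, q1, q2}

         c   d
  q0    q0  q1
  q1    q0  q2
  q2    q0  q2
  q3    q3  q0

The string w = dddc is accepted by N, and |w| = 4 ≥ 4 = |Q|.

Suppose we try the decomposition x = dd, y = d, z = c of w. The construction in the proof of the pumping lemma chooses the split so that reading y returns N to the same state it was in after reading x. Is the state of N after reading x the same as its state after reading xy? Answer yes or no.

State sequence: q0 -d-> q1 -d-> q2 -d-> q2

After x (step 2): q2. After xy (step 3): q2.
They match, so y = d drives N around a cycle from q2 back to itself; pumping y any number of times keeps N in q2 before reading z, and xyⁱz ∈ L(N) for every i ≥ 0.

yes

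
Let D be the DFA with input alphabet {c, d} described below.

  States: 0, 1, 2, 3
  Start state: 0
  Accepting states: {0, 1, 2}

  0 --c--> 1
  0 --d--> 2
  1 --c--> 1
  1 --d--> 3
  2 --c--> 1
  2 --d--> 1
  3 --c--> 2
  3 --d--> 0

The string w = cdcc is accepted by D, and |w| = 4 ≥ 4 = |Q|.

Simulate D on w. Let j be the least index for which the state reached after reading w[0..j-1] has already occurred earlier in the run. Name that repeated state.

Run of D on w = c d c c:
  step 0: 0  (start)
  step 1: 1  (read c: 0→1)
  step 2: 3  (read d: 1→3)
  step 3: 2  (read c: 3→2)
  step 4: 1  (read c: 2→1)   ← first repeat (1 seen earlier)

The earliest repeat is at step j = 4: D is in 1, which it already visited at step i = 1.
Since D has 4 states, any run of length ≥ 4 visits 4+1 states, so by pigeonhole some state repeats within the first 4 steps — that repeat gives the pumpable loop.

1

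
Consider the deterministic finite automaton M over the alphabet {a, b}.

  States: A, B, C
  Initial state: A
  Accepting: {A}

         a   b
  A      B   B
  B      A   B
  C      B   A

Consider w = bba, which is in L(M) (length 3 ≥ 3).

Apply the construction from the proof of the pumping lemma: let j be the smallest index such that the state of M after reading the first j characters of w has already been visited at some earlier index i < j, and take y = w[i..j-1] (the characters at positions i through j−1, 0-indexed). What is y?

State sequence: A -b-> B -b-> B -a-> A
First repeat at step 2: B was already visited.

So i = 1, j = 2, giving x = w[0:1] = b, y = w[1:2] = b, z = w[2:3] = a.
Check: |xy| = 2 ≤ 3 and |y| = 1 ≥ 1. Reading y takes M from B back to B, so every xyⁱz is accepted.
The DFA has 3 states, so the proof of the pumping lemma guarantees a repeated state among the first 3+1 visited; the segment between the two visits is the pumpable y.

b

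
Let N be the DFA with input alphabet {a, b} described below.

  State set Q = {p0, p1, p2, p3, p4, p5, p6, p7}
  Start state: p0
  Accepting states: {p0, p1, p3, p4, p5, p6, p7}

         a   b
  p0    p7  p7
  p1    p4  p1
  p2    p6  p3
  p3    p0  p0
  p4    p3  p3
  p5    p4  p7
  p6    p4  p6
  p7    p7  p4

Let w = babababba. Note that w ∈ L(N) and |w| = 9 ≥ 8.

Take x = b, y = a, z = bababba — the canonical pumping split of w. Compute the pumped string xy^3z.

baaabababba

xy^3z = b·a·a·a·bababba = baaabababba.
Reading y = a takes N from p7 back to p7, so after x·y·y·y the machine is still in p7, and z then leads to the accepting state p0. Hence baaabababba ∈ L(N).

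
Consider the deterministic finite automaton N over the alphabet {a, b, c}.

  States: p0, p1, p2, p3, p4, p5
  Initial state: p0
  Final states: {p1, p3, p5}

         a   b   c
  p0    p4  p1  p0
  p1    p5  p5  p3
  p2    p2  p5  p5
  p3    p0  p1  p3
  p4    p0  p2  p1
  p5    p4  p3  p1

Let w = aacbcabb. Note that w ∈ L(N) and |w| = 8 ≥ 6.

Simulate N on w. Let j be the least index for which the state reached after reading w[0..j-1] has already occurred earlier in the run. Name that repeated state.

State sequence: p0 -a-> p4 -a-> p0 -c-> p0 -b-> p1 -c-> p3 -a-> p0 -b-> p1 -b-> p5
First repeat at step 2: p0 was already visited.

The earliest repeat is at step j = 2: N is in p0, which it already visited at step i = 0.
The DFA has 6 states, so the proof of the pumping lemma guarantees a repeated state among the first 6+1 visited; the segment between the two visits is the pumpable y.

p0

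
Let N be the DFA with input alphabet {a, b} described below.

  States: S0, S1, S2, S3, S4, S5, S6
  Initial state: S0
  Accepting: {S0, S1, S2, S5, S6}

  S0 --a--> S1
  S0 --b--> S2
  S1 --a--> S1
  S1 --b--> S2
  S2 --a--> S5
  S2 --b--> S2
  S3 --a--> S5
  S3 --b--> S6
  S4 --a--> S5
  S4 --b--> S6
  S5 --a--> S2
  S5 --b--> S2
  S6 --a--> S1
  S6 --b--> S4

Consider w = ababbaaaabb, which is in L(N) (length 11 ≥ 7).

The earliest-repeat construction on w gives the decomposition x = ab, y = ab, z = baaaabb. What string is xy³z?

xy^3z = ab·ab·ab·ab·baaaabb = ababababbaaaabb.
Reading y = ab takes N from S2 back to S2, so after x·y·y·y the machine is still in S2, and z then leads to the accepting state S2. Hence ababababbaaaabb ∈ L(N).

ababababbaaaabb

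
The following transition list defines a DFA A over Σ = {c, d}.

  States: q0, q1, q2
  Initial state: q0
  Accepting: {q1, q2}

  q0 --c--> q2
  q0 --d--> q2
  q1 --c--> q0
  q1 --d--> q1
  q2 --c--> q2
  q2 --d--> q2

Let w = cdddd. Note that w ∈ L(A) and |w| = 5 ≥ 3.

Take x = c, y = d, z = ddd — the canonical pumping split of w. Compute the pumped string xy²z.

cddddd

xy^2z = c·d·d·ddd = cddddd.
Reading y = d takes A from q2 back to q2, so after x·y·y the machine is still in q2, and z then leads to the accepting state q2. Hence cddddd ∈ L(A).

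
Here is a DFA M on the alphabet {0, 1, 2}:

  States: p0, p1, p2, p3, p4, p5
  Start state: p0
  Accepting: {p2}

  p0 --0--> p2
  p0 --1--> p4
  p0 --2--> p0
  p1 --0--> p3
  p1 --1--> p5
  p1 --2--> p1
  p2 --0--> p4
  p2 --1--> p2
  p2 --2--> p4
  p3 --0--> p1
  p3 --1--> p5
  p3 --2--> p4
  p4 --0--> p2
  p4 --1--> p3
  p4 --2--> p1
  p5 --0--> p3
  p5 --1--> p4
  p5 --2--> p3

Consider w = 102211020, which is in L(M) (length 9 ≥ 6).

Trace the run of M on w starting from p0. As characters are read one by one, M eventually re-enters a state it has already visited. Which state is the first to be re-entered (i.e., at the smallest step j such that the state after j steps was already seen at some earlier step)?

Run of M on w = 1 0 2 2 1 1 0 2 0:
  step 0: p0  (start)
  step 1: p4  (read 1: p0→p4)
  step 2: p2  (read 0: p4→p2)
  step 3: p4  (read 2: p2→p4)   ← first repeat (p4 seen earlier)
  step 4: p1  (read 2: p4→p1)
  step 5: p5  (read 1: p1→p5)
  step 6: p4  (read 1: p5→p4)
  step 7: p2  (read 0: p4→p2)
  step 8: p4  (read 2: p2→p4)
  step 9: p2  (read 0: p4→p2)

The earliest repeat is at step j = 3: M is in p4, which it already visited at step i = 1.
With |Q| = 6, pigeonhole forces a state repeat no later than step 6; the substring read between the first and second visits to that state can be pumped.

p4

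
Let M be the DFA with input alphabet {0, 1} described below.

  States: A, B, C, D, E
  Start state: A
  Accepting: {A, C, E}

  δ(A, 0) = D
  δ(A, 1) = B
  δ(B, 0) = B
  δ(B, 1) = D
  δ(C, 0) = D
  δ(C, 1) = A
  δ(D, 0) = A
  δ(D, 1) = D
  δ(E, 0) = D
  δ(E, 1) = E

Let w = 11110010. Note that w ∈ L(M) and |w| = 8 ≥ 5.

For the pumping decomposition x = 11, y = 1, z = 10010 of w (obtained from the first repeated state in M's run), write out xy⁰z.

1110010

xy⁰z = xz = 11·10010 = 1110010.
Reading y = 1 takes M from D back to D, so after x the machine is still in D, and z then leads to the accepting state A. Hence 1110010 ∈ L(M).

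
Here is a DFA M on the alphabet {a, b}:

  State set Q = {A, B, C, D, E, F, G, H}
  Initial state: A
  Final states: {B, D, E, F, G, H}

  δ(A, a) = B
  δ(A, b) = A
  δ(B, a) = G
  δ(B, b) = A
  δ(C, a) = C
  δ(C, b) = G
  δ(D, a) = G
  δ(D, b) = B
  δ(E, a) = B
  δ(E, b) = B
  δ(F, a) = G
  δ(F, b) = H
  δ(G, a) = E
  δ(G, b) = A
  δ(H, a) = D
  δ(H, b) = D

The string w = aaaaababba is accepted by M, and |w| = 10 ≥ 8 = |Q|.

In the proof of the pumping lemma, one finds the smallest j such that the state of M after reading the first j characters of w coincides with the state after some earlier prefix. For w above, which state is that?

State sequence: A -a-> B -a-> G -a-> E -a-> B -a-> G -b-> A -a-> B -b-> A -b-> A -a-> B
First repeat at step 4: B was already visited.

The earliest repeat is at step j = 4: M is in B, which it already visited at step i = 1.

B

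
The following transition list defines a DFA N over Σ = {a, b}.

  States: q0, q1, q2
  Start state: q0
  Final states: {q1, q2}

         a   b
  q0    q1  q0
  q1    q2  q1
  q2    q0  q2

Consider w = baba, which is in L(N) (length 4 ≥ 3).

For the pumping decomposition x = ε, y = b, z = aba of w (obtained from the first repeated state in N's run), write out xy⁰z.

aba

xy⁰z = xz = ε·aba = aba.
Reading y = b takes N from q0 back to q0, so after x the machine is still in q0, and z then leads to the accepting state q2. Hence aba ∈ L(N).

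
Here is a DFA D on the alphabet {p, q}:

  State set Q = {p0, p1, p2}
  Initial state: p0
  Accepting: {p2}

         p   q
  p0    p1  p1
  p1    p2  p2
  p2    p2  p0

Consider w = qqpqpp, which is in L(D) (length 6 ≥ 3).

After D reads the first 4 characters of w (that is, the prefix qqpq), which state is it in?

p0

State sequence: p0 -q-> p1 -q-> p2 -p-> p2 -q-> p0

After reading 4 characters, D is in state p0.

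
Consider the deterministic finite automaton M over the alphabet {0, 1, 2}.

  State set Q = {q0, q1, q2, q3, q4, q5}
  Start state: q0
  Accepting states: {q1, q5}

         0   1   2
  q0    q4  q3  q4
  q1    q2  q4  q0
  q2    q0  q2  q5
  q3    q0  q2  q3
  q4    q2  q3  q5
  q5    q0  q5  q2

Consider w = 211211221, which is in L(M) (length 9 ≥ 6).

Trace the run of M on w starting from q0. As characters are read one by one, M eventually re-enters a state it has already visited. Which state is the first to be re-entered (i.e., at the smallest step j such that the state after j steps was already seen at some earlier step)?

q5

Run of M on w = 2 1 1 2 1 1 2 2 1:
  step 0: q0  (start)
  step 1: q4  (read 2: q0→q4)
  step 2: q3  (read 1: q4→q3)
  step 3: q2  (read 1: q3→q2)
  step 4: q5  (read 2: q2→q5)
  step 5: q5  (read 1: q5→q5)   ← first repeat (q5 seen earlier)
  step 6: q5  (read 1: q5→q5)
  step 7: q2  (read 2: q5→q2)
  step 8: q5  (read 2: q2→q5)
  step 9: q5  (read 1: q5→q5)

The earliest repeat is at step j = 5: M is in q5, which it already visited at step i = 4.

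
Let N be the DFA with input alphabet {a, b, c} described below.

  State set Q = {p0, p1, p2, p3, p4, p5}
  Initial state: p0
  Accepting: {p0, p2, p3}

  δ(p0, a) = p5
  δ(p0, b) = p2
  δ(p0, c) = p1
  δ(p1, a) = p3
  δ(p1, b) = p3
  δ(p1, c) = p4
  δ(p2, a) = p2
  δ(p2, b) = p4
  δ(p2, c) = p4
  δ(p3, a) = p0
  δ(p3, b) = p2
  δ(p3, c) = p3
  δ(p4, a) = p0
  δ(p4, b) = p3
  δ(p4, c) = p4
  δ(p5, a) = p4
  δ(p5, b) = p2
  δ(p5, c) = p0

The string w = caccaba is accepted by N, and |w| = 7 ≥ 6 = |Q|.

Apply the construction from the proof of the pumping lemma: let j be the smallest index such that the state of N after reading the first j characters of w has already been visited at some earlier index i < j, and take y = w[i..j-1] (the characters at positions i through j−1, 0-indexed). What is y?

c

Run of N on w = c a c c a b a:
  step 0: p0  (start)
  step 1: p1  (read c: p0→p1)
  step 2: p3  (read a: p1→p3)
  step 3: p3  (read c: p3→p3)   ← first repeat (p3 seen earlier)
  step 4: p3  (read c: p3→p3)
  step 5: p0  (read a: p3→p0)
  step 6: p2  (read b: p0→p2)
  step 7: p2  (read a: p2→p2)

So i = 2, j = 3, giving x = w[0:2] = ca, y = w[2:3] = c, z = w[3:7] = caba.
Check: |xy| = 3 ≤ 6 and |y| = 1 ≥ 1. Reading y takes N from p3 back to p3, so every xyⁱz is accepted.
The DFA has 6 states, so the proof of the pumping lemma guarantees a repeated state among the first 6+1 visited; the segment between the two visits is the pumpable y.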